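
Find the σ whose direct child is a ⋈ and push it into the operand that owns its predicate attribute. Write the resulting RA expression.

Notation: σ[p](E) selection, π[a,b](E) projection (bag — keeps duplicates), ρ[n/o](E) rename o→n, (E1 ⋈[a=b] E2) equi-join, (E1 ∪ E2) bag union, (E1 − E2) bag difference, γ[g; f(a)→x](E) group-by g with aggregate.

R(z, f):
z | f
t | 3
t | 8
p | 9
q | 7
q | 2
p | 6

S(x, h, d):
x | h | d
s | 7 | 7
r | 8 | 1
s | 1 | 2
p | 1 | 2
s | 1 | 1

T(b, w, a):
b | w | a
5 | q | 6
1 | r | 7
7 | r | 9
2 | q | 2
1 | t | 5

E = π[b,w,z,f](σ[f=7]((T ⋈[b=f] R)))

σ filters on f, owned by the right side.
E' = π[b,w,z,f]((T ⋈[b=f] σ[f=7](R)))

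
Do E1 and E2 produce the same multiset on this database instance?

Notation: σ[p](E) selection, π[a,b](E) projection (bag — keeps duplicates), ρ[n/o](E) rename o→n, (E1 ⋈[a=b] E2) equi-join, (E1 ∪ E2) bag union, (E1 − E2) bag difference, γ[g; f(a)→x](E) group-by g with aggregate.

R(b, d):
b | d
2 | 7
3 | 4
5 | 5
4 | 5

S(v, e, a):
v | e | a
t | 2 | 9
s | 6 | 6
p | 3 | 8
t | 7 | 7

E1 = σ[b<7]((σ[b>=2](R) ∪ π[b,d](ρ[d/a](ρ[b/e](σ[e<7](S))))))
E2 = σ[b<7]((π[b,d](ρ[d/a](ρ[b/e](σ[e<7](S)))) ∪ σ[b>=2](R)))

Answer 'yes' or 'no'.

E1 stepwise |·|:
  R → 4
  σ[b>=2](R) → 4
  S → 4
  σ[e<7](S) → 3
  ρ[b/e](σ[e<7](S)) → 3
  ρ[d/a](ρ[b/e](σ[e<7](S))) → 3
  π[b,d](ρ[d/a](ρ[b/e](σ[e<7](S)))) → 3
  (σ[b>=2](R) ∪ π[b,d](ρ[d/a](ρ[b/e](σ[e<7](S))))) → 7
  σ[b<7]((σ[b>=2](R) ∪ π[b,d](ρ[d/a](ρ[b/e](σ[e<7](S)))))) → 7
E2 stepwise |·|:
  S → 4
  σ[e<7](S) → 3
  ρ[b/e](σ[e<7](S)) → 3
  ρ[d/a](ρ[b/e](σ[e<7](S))) → 3
  π[b,d](ρ[d/a](ρ[b/e](σ[e<7](S)))) → 3
  R → 4
  σ[b>=2](R) → 4
  (π[b,d](ρ[d/a](ρ[b/e](σ[e<7](S)))) ∪ σ[b>=2](R)) → 7
  σ[b<7]((π[b,d](ρ[d/a](ρ[b/e](σ[e<7](S)))) ∪ σ[b>=2](R))) → 7

E1 and E2 produce the same multiset:
b | d
2 | 7
2 | 9
3 | 4
3 | 8
4 | 5
5 | 5
6 | 6

yes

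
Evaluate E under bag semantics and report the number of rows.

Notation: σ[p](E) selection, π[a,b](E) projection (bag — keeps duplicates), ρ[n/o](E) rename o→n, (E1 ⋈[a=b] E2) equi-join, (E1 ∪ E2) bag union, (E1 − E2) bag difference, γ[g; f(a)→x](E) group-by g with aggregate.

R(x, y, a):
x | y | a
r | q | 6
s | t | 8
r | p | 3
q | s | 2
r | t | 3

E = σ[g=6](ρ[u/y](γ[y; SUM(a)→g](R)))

Subexpression sizes:
  R → 5
  γ[y; SUM(a)→g](R) → 4
  ρ[u/y](γ[y; SUM(a)→g](R)) → 4
  σ[g=6](ρ[u/y](γ[y; SUM(a)→g](R))) → 1

|E| = 1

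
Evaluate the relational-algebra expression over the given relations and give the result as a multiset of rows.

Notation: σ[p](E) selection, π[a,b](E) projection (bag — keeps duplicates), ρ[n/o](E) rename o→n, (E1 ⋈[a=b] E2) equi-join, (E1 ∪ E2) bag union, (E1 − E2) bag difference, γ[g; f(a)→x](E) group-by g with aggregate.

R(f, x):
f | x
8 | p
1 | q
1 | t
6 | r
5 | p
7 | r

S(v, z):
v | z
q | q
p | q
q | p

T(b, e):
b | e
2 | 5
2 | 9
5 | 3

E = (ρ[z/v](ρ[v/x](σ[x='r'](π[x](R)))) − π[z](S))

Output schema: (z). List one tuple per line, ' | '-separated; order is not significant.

Row counts bottom-up:
  R → 6
  π[x](R) → 6
  σ[x='r'](π[x](R)) → 2
  ρ[v/x](σ[x='r'](π[x](R))) → 2
  ρ[z/v](ρ[v/x](σ[x='r'](π[x](R)))) → 2
  S → 3
  π[z](S) → 3
  (ρ[z/v](ρ[v/x](σ[x='r'](π[x](R)))) − π[z](S)) → 2

== RESULT ==
z
r
r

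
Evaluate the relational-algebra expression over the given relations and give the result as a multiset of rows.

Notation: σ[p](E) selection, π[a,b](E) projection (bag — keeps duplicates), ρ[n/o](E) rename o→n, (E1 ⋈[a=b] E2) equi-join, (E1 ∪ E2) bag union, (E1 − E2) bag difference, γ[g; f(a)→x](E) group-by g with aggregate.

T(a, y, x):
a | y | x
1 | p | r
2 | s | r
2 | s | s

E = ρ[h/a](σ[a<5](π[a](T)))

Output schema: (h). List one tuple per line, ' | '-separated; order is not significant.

Per-node cardinality:
  T → 3
  π[a](T) → 3
  σ[a<5](π[a](T)) → 3
  ρ[h/a](σ[a<5](π[a](T))) → 3

== RESULT ==
h
1
2
2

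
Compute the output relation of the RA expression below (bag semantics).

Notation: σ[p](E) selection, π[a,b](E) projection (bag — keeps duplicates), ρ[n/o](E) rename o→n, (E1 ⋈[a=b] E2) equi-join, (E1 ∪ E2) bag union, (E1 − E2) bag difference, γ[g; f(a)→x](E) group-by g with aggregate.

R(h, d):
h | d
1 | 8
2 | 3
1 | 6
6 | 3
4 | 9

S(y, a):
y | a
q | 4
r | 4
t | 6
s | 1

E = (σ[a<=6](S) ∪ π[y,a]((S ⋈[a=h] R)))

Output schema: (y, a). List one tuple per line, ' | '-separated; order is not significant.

Subexpression sizes:
  S → 4
  σ[a<=6](S) → 4
  S → 4
  R → 5
  (S ⋈[a=h] R) → 5
  π[y,a]((S ⋈[a=h] R)) → 5
  (σ[a<=6](S) ∪ π[y,a]((S ⋈[a=h] R))) → 9

== RESULT ==
y | a
q | 4
q | 4
r | 4
r | 4
s | 1
s | 1
s | 1
t | 6
t | 6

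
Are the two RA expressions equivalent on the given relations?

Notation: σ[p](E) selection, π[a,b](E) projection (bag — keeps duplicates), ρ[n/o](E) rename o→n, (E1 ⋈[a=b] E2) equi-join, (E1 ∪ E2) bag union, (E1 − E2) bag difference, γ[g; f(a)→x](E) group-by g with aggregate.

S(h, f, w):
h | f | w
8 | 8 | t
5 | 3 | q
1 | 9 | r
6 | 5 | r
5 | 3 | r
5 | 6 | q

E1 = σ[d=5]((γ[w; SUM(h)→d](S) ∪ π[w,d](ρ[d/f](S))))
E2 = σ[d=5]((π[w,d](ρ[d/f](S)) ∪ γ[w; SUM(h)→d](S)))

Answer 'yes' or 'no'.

E1 per-node cardinality:
  S → 6
  γ[w; SUM(h)→d](S) → 3
  S → 6
  ρ[d/f](S) → 6
  π[w,d](ρ[d/f](S)) → 6
  (γ[w; SUM(h)→d](S) ∪ π[w,d](ρ[d/f](S))) → 9
  σ[d=5]((γ[w; SUM(h)→d](S) ∪ π[w,d](ρ[d/f](S)))) → 1
E2 per-node cardinality:
  S → 6
  ρ[d/f](S) → 6
  π[w,d](ρ[d/f](S)) → 6
  S → 6
  γ[w; SUM(h)→d](S) → 3
  (π[w,d](ρ[d/f](S)) ∪ γ[w; SUM(h)→d](S)) → 9
  σ[d=5]((π[w,d](ρ[d/f](S)) ∪ γ[w; SUM(h)→d](S))) → 1

E1 and E2 produce the same multiset:
w | d
r | 5

yes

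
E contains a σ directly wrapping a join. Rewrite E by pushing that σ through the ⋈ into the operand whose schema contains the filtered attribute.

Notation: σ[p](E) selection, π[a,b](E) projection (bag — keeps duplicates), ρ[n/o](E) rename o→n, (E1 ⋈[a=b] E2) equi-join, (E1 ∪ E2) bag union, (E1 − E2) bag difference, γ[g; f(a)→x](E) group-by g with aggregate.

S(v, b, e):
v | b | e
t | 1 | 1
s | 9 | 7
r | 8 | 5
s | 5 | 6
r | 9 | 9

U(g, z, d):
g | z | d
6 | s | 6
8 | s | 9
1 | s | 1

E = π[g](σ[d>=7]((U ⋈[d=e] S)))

σ filters on d, owned by the left side.
E' = π[g]((σ[d>=7](U) ⋈[d=e] S))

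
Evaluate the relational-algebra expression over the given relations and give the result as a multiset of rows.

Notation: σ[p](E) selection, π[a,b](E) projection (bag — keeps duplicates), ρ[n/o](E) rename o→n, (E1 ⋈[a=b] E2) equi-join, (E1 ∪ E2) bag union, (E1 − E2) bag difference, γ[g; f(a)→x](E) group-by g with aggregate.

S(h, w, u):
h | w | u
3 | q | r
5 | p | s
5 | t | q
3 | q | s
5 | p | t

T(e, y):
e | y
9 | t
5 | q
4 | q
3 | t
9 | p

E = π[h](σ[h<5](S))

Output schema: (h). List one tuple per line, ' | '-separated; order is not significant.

Row counts bottom-up:
  S → 5
  σ[h<5](S) → 2
  π[h](σ[h<5](S)) → 2

== RESULT ==
h
3
3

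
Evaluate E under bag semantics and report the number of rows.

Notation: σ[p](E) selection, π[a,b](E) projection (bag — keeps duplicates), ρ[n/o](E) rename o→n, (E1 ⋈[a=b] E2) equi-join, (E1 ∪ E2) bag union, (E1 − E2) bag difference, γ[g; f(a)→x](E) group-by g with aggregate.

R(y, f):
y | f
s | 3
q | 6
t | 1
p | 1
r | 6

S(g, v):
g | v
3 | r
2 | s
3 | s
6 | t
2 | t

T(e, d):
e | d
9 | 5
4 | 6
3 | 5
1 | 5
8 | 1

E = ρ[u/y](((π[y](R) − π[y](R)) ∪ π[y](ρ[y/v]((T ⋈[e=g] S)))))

Subexpression sizes:
  R → 5
  π[y](R) → 5
  R → 5
  π[y](R) → 5
  (π[y](R) − π[y](R)) → 0
  T → 5
  S → 5
  (T ⋈[e=g] S) → 2
  ρ[y/v]((T ⋈[e=g] S)) → 2
  π[y](ρ[y/v]((T ⋈[e=g] S))) → 2
  ((π[y](R) − π[y](R)) ∪ π[y](ρ[y/v]((T ⋈[e=g] S)))) → 2
  ρ[u/y](((π[y](R) − π[y](R)) ∪ π[y](ρ[y/v]((T ⋈[e=g] S))))) → 2

|E| = 2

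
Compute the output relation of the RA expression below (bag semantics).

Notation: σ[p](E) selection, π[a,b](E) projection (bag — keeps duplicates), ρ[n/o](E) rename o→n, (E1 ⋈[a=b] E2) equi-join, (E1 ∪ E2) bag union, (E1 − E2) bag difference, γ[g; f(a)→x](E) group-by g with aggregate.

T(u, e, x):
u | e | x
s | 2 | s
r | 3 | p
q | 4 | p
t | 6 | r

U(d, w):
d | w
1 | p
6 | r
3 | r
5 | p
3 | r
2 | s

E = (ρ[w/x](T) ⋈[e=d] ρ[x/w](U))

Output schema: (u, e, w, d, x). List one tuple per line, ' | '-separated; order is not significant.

Per-node cardinality:
  T → 4
  ρ[w/x](T) → 4
  U → 6
  ρ[x/w](U) → 6
  (ρ[w/x](T) ⋈[e=d] ρ[x/w](U)) → 4

== RESULT ==
u | e | w | d | x
r | 3 | p | 3 | r
r | 3 | p | 3 | r
s | 2 | s | 2 | s
t | 6 | r | 6 | r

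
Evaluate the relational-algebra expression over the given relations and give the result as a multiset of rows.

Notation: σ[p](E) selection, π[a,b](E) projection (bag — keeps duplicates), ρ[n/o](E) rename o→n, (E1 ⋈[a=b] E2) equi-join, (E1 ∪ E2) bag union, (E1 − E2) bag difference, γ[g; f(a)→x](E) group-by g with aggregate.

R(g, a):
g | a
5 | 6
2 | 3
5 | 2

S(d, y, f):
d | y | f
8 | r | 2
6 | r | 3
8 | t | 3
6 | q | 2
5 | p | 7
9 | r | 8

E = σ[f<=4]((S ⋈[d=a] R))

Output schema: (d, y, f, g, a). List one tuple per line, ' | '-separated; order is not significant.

Stepwise |·|:
  S → 6
  R → 3
  (S ⋈[d=a] R) → 2
  σ[f<=4]((S ⋈[d=a] R)) → 2

== RESULT ==
d | y | f | g | a
6 | q | 2 | 5 | 6
6 | r | 3 | 5 | 6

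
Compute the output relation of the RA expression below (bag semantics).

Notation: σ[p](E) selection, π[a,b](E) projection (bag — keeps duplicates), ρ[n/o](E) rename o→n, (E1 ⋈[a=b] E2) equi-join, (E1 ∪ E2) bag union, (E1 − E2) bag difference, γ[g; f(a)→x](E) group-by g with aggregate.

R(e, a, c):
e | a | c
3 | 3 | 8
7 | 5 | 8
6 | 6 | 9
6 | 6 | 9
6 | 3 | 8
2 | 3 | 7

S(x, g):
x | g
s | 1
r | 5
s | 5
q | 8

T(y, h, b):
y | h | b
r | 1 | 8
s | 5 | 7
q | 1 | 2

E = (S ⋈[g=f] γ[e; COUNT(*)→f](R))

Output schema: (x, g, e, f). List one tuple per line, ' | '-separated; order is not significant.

Stepwise |·|:
  S → 4
  R → 6
  γ[e; COUNT(*)→f](R) → 4
  (S ⋈[g=f] γ[e; COUNT(*)→f](R)) → 3

== RESULT ==
x | g | e | f
s | 1 | 2 | 1
s | 1 | 3 | 1
s | 1 | 7 | 1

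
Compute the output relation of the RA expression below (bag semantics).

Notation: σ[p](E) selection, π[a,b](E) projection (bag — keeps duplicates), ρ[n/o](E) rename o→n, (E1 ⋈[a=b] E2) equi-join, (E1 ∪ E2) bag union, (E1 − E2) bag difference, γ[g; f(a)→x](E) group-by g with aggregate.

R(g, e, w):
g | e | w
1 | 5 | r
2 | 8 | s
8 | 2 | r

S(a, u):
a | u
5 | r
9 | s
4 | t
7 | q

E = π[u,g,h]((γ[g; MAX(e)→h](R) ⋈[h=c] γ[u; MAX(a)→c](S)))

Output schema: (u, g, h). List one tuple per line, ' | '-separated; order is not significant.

Subexpression sizes:
  R → 3
  γ[g; MAX(e)→h](R) → 3
  S → 4
  γ[u; MAX(a)→c](S) → 4
  (γ[g; MAX(e)→h](R) ⋈[h=c] γ[u; MAX(a)→c](S)) → 1
  π[u,g,h]((γ[g; MAX(e)→h](R) ⋈[h=c] γ[u; MAX(a)→c](S))) → 1

== RESULT ==
u | g | h
r | 1 | 5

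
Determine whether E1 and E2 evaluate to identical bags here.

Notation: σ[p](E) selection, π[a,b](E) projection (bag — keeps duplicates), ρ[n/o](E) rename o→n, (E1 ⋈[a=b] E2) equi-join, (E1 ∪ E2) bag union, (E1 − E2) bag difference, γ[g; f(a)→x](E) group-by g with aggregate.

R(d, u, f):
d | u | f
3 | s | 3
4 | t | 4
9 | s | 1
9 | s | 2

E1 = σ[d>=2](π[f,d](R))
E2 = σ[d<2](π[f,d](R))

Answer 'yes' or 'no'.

E1 stepwise |·|:
  R → 4
  π[f,d](R) → 4
  σ[d>=2](π[f,d](R)) → 4
E2 stepwise |·|:
  R → 4
  π[f,d](R) → 4
  σ[d<2](π[f,d](R)) → 0

E1 result:
f | d
1 | 9
2 | 9
3 | 3
4 | 4
E2 result:
f | d
(0 rows)
Witness: (4, 4) appears 1× in E1 but 0× in E2.

no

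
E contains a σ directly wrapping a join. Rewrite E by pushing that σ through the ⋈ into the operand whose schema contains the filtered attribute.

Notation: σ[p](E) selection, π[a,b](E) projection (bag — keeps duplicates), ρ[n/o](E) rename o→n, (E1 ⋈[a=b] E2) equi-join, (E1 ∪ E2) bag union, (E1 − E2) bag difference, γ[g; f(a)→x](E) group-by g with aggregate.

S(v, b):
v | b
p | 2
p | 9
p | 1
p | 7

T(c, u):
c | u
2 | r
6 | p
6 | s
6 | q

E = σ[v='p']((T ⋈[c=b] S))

σ filters on v, owned by the right side.
E' = (T ⋈[c=b] σ[v='p'](S))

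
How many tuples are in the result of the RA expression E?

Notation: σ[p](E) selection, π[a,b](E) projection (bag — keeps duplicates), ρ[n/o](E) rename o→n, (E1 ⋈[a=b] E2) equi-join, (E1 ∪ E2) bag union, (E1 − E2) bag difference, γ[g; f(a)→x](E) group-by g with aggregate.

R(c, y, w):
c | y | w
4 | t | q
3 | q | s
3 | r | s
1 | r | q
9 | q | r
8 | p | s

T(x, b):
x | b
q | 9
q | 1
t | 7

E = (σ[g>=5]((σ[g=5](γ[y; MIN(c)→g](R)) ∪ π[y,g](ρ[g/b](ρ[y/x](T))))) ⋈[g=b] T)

Subexpression sizes:
  R → 6
  γ[y; MIN(c)→g](R) → 4
  σ[g=5](γ[y; MIN(c)→g](R)) → 0
  T → 3
  ρ[y/x](T) → 3
  ρ[g/b](ρ[y/x](T)) → 3
  π[y,g](ρ[g/b](ρ[y/x](T))) → 3
  (σ[g=5](γ[y; MIN(c)→g](R)) ∪ π[y,g](ρ[g/b](ρ[y/x](T)))) → 3
  σ[g>=5]((σ[g=5](γ[y; MIN(c)→g](R)) ∪ π[y,g](ρ[g/b](ρ[y/x](T))))) → 2
  T → 3
  (σ[g>=5]((σ[g=5](γ[y; MIN(c)→g](R)) ∪ π[y,g](ρ[g/b](ρ[y/x](T))))) ⋈[g=b] T) → 2

|E| = 2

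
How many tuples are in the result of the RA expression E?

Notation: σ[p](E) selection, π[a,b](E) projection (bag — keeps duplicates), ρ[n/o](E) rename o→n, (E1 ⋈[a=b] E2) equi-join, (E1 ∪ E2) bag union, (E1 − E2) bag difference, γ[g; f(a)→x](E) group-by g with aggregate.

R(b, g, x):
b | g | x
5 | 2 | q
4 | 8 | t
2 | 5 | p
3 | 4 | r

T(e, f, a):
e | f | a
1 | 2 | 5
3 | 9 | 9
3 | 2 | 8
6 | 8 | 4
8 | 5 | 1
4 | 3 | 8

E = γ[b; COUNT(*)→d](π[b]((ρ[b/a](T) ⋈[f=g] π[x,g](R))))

Per-node cardinality:
  T → 6
  ρ[b/a](T) → 6
  R → 4
  π[x,g](R) → 4
  (ρ[b/a](T) ⋈[f=g] π[x,g](R)) → 4
  π[b]((ρ[b/a](T) ⋈[f=g] π[x,g](R))) → 4
  γ[b; COUNT(*)→d](π[b]((ρ[b/a](T) ⋈[f=g] π[x,g](R)))) → 4

|E| = 4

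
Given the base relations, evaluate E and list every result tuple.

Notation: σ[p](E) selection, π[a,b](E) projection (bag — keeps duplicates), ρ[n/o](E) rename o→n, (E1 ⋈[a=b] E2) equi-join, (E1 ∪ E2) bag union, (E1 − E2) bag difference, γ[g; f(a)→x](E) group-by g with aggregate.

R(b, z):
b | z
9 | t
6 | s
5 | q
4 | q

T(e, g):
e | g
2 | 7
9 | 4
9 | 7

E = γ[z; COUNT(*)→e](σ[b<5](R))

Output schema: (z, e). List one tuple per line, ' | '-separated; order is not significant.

Subexpression sizes:
  R → 4
  σ[b<5](R) → 1
  γ[z; COUNT(*)→e](σ[b<5](R)) → 1

== RESULT ==
z | e
q | 1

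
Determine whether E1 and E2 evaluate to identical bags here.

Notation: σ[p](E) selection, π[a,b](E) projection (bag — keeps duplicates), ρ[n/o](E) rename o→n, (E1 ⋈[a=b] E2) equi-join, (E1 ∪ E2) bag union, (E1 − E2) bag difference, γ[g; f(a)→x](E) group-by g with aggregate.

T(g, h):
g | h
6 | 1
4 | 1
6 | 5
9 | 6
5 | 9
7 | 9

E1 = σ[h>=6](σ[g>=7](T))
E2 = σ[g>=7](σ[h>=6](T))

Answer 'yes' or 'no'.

E1 per-node cardinality:
  T → 6
  σ[g>=7](T) → 2
  σ[h>=6](σ[g>=7](T)) → 2
E2 per-node cardinality:
  T → 6
  σ[h>=6](T) → 3
  σ[g>=7](σ[h>=6](T)) → 2

E1 and E2 produce the same multiset:
g | h
7 | 9
9 | 6

yes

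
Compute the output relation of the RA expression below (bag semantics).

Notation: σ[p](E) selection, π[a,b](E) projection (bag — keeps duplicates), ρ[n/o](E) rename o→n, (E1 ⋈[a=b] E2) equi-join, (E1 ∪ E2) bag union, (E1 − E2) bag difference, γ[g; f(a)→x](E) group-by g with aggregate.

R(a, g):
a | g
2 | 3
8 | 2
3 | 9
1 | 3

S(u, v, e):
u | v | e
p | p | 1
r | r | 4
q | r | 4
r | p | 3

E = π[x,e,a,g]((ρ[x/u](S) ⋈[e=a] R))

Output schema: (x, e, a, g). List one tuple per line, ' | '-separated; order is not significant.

Stepwise |·|:
  S → 4
  ρ[x/u](S) → 4
  R → 4
  (ρ[x/u](S) ⋈[e=a] R) → 2
  π[x,e,a,g]((ρ[x/u](S) ⋈[e=a] R)) → 2

== RESULT ==
x | e | a | g
p | 1 | 1 | 3
r | 3 | 3 | 9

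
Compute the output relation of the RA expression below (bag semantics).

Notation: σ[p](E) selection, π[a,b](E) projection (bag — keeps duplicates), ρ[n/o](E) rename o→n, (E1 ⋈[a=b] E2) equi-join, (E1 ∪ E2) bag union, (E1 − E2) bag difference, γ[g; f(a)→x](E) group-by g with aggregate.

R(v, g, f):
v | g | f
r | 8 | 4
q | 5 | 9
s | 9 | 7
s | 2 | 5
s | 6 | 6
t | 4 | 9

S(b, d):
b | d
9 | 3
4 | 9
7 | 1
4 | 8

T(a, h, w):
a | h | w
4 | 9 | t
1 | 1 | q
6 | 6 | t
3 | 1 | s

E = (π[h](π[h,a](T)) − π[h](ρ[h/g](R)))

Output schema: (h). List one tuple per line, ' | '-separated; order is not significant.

Per-node cardinality:
  T → 4
  π[h,a](T) → 4
  π[h](π[h,a](T)) → 4
  R → 6
  ρ[h/g](R) → 6
  π[h](ρ[h/g](R)) → 6
  (π[h](π[h,a](T)) − π[h](ρ[h/g](R))) → 2

== RESULT ==
h
1
1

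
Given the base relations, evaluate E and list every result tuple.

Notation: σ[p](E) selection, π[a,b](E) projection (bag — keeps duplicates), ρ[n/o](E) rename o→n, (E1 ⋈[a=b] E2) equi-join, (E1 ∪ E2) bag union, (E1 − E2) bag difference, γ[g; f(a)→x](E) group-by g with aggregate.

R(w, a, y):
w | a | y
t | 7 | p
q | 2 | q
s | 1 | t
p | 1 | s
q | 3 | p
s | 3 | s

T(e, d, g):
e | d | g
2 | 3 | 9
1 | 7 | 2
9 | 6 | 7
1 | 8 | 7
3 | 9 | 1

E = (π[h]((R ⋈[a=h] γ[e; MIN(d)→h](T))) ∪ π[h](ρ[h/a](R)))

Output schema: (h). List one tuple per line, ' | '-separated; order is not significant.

Row counts bottom-up:
  R → 6
  T → 5
  γ[e; MIN(d)→h](T) → 4
  (R ⋈[a=h] γ[e; MIN(d)→h](T)) → 3
  π[h]((R ⋈[a=h] γ[e; MIN(d)→h](T))) → 3
  R → 6
  ρ[h/a](R) → 6
  π[h](ρ[h/a](R)) → 6
  (π[h]((R ⋈[a=h] γ[e; MIN(d)→h](T))) ∪ π[h](ρ[h/a](R))) → 9

== RESULT ==
h
1
1
2
3
3
3
3
7
7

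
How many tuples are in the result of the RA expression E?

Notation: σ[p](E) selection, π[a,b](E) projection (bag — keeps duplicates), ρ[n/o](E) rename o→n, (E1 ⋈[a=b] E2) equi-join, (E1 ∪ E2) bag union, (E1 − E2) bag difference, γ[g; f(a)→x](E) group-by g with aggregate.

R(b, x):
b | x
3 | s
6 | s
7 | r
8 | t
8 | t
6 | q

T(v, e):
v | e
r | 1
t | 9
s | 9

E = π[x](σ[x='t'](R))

Subexpression sizes:
  R → 6
  σ[x='t'](R) → 2
  π[x](σ[x='t'](R)) → 2

|E| = 2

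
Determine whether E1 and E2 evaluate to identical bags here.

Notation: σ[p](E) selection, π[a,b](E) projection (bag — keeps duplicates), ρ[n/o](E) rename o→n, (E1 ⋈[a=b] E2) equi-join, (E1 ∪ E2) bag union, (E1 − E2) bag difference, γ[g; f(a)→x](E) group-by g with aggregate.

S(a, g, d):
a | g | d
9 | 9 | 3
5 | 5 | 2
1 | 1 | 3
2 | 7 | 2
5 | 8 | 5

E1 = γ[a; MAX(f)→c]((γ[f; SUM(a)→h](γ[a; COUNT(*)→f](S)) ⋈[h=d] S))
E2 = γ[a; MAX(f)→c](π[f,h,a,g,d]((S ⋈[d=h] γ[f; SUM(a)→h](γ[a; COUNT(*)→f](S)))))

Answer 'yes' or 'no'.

E1 row counts bottom-up:
  S → 5
  γ[a; COUNT(*)→f](S) → 4
  γ[f; SUM(a)→h](γ[a; COUNT(*)→f](S)) → 2
  S → 5
  (γ[f; SUM(a)→h](γ[a; COUNT(*)→f](S)) ⋈[h=d] S) → 1
  γ[a; MAX(f)→c]((γ[f; SUM(a)→h](γ[a; COUNT(*)→f](S)) ⋈[h=d] S)) → 1
E2 row counts bottom-up:
  S → 5
  S → 5
  γ[a; COUNT(*)→f](S) → 4
  γ[f; SUM(a)→h](γ[a; COUNT(*)→f](S)) → 2
  (S ⋈[d=h] γ[f; SUM(a)→h](γ[a; COUNT(*)→f](S))) → 1
  π[f,h,a,g,d]((S ⋈[d=h] γ[f; SUM(a)→h](γ[a; COUNT(*)→f](S)))) → 1
  γ[a; MAX(f)→c](π[f,h,a,g,d]((S ⋈[d=h] γ[f; SUM(a)→h](γ[a; COUNT(*)→f](S))))) → 1

E1 and E2 produce the same multiset:
a | c
5 | 2

yes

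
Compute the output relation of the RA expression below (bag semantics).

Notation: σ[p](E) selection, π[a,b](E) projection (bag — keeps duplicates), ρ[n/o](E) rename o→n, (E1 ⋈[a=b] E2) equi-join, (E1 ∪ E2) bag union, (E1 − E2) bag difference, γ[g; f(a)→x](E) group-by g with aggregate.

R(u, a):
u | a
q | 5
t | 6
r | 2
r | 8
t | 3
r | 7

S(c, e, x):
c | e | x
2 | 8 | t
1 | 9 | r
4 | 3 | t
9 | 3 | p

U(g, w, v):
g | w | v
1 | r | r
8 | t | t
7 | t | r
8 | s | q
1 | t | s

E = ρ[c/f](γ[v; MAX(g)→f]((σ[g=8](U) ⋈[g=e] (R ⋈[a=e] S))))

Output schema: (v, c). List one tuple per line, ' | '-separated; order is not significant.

Per-node cardinality:
  U → 5
  σ[g=8](U) → 2
  R → 6
  S → 4
  (R ⋈[a=e] S) → 3
  (σ[g=8](U) ⋈[g=e] (R ⋈[a=e] S)) → 2
  γ[v; MAX(g)→f]((σ[g=8](U) ⋈[g=e] (R ⋈[a=e] S))) → 2
  ρ[c/f](γ[v; MAX(g)→f]((σ[g=8](U) ⋈[g=e] (R ⋈[a=e] S)))) → 2

== RESULT ==
v | c
q | 8
t | 8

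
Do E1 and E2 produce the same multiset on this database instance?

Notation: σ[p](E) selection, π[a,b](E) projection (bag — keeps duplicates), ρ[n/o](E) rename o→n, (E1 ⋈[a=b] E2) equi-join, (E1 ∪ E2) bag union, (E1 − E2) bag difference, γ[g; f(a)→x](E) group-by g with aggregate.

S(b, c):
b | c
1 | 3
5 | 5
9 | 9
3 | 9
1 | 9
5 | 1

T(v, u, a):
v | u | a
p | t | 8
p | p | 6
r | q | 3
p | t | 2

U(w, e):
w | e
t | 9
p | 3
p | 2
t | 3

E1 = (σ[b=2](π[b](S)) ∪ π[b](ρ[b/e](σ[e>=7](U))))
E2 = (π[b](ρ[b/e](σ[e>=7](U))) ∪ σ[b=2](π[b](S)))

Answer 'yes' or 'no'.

E1 row counts bottom-up:
  S → 6
  π[b](S) → 6
  σ[b=2](π[b](S)) → 0
  U → 4
  σ[e>=7](U) → 1
  ρ[b/e](σ[e>=7](U)) → 1
  π[b](ρ[b/e](σ[e>=7](U))) → 1
  (σ[b=2](π[b](S)) ∪ π[b](ρ[b/e](σ[e>=7](U)))) → 1
E2 row counts bottom-up:
  U → 4
  σ[e>=7](U) → 1
  ρ[b/e](σ[e>=7](U)) → 1
  π[b](ρ[b/e](σ[e>=7](U))) → 1
  S → 6
  π[b](S) → 6
  σ[b=2](π[b](S)) → 0
  (π[b](ρ[b/e](σ[e>=7](U))) ∪ σ[b=2](π[b](S))) → 1

E1 and E2 produce the same multiset:
b
9

yes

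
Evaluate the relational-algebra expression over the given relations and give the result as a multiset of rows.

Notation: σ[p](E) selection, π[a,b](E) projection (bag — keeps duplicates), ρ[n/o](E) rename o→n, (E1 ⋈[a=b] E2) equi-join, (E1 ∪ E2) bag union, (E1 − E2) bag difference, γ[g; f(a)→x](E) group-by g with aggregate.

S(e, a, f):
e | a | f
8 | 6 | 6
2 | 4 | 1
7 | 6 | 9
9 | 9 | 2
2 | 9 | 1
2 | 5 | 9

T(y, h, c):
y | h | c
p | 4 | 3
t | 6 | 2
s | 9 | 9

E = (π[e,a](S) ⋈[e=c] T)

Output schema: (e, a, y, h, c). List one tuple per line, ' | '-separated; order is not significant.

Per-node cardinality:
  S → 6
  π[e,a](S) → 6
  T → 3
  (π[e,a](S) ⋈[e=c] T) → 4

== RESULT ==
e | a | y | h | c
2 | 4 | t | 6 | 2
2 | 5 | t | 6 | 2
2 | 9 | t | 6 | 2
9 | 9 | s | 9 | 9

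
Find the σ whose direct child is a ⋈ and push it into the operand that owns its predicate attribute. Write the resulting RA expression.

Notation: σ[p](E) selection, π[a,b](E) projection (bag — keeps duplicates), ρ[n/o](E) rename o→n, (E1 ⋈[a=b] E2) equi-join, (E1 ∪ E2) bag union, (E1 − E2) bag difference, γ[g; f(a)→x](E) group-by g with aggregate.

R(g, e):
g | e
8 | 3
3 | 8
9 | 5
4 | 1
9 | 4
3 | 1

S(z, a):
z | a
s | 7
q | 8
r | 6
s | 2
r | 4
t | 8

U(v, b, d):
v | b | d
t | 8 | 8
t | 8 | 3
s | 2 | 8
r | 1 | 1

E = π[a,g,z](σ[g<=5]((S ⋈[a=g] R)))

σ filters on g, owned by the right side.
E' = π[a,g,z]((S ⋈[a=g] σ[g<=5](R)))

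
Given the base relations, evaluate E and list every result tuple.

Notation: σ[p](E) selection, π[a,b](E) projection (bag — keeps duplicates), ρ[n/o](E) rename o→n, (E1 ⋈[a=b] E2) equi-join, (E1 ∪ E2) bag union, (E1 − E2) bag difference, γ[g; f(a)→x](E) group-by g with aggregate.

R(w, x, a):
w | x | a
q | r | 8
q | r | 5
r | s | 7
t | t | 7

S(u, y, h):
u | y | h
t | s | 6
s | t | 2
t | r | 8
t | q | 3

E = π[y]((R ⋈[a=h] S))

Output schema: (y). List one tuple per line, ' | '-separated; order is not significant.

Row counts bottom-up:
  R → 4
  S → 4
  (R ⋈[a=h] S) → 1
  π[y]((R ⋈[a=h] S)) → 1

== RESULT ==
y
r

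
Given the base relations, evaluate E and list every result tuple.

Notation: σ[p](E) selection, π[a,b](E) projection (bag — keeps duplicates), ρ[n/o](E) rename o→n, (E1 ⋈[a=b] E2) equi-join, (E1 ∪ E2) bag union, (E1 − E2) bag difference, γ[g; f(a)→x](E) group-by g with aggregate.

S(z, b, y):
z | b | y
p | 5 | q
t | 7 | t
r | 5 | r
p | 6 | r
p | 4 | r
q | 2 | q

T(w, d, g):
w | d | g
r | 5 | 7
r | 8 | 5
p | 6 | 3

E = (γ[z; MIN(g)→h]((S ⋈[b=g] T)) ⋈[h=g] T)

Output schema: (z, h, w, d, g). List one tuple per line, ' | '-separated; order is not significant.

Stepwise |·|:
  S → 6
  T → 3
  (S ⋈[b=g] T) → 3
  γ[z; MIN(g)→h]((S ⋈[b=g] T)) → 3
  T → 3
  (γ[z; MIN(g)→h]((S ⋈[b=g] T)) ⋈[h=g] T) → 3

== RESULT ==
z | h | w | d | g
p | 5 | r | 8 | 5
r | 5 | r | 8 | 5
t | 7 | r | 5 | 7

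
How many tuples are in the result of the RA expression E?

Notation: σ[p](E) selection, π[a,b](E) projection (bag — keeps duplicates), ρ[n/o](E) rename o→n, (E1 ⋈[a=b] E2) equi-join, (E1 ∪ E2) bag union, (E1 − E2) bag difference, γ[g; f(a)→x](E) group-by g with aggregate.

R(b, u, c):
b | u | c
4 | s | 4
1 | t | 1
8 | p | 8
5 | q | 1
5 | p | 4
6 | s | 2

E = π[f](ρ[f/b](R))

Row counts bottom-up:
  R → 6
  ρ[f/b](R) → 6
  π[f](ρ[f/b](R)) → 6

|E| = 6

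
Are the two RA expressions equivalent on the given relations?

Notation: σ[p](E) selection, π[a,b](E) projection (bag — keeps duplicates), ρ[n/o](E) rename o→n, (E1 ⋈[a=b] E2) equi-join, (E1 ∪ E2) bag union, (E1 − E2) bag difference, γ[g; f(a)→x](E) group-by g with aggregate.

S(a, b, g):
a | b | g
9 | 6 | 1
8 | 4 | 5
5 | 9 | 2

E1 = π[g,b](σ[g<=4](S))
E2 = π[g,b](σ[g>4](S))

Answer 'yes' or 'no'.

E1 subexpression sizes:
  S → 3
  σ[g<=4](S) → 2
  π[g,b](σ[g<=4](S)) → 2
E2 subexpression sizes:
  S → 3
  σ[g>4](S) → 1
  π[g,b](σ[g>4](S)) → 1

E1 result:
g | b
1 | 6
2 | 9
E2 result:
g | b
5 | 4
Witness: (1, 6) appears 1× in E1 but 0× in E2.

no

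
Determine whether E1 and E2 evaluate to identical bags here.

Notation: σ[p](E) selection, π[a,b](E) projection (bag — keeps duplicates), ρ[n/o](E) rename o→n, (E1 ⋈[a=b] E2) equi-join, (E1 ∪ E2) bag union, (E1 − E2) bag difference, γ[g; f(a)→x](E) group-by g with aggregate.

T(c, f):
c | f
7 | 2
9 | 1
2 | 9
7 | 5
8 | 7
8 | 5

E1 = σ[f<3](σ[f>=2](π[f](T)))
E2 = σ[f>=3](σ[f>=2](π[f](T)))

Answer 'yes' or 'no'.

E1 subexpression sizes:
  T → 6
  π[f](T) → 6
  σ[f>=2](π[f](T)) → 5
  σ[f<3](σ[f>=2](π[f](T))) → 1
E2 subexpression sizes:
  T → 6
  π[f](T) → 6
  σ[f>=2](π[f](T)) → 5
  σ[f>=3](σ[f>=2](π[f](T))) → 4

E1 result:
f
2
E2 result:
f
5
5
7
9
Witness: (7,) appears 0× in E1 but 1× in E2.

no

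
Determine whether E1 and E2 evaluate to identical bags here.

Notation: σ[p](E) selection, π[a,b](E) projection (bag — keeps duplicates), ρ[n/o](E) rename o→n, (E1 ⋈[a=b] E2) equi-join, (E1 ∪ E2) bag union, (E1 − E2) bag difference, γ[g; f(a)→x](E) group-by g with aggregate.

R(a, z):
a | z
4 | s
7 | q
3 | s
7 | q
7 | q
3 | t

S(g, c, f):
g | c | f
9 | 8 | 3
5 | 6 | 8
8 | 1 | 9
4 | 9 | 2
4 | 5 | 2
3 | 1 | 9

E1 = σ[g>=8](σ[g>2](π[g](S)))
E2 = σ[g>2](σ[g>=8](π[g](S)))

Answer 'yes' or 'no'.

E1 stepwise |·|:
  S → 6
  π[g](S) → 6
  σ[g>2](π[g](S)) → 6
  σ[g>=8](σ[g>2](π[g](S))) → 2
E2 stepwise |·|:
  S → 6
  π[g](S) → 6
  σ[g>=8](π[g](S)) → 2
  σ[g>2](σ[g>=8](π[g](S))) → 2

E1 and E2 produce the same multiset:
g
8
9

yes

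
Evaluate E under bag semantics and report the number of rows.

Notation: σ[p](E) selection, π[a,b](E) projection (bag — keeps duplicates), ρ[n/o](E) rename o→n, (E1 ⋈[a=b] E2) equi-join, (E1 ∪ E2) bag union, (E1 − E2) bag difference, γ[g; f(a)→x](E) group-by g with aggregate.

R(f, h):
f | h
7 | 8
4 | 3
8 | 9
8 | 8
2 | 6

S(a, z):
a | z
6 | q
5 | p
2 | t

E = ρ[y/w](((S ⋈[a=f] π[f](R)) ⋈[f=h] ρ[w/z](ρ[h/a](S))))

Subexpression sizes:
  S → 3
  R → 5
  π[f](R) → 5
  (S ⋈[a=f] π[f](R)) → 1
  S → 3
  ρ[h/a](S) → 3
  ρ[w/z](ρ[h/a](S)) → 3
  ((S ⋈[a=f] π[f](R)) ⋈[f=h] ρ[w/z](ρ[h/a](S))) → 1
  ρ[y/w](((S ⋈[a=f] π[f](R)) ⋈[f=h] ρ[w/z](ρ[h/a](S)))) → 1

|E| = 1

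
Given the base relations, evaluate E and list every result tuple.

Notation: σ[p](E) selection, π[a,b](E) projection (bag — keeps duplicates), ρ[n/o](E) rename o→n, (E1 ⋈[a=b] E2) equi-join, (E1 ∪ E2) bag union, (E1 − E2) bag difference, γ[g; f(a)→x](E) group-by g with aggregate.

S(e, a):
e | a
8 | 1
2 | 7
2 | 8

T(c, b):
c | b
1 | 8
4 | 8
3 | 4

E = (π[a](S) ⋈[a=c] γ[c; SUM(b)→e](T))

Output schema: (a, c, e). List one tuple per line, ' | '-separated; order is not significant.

Row counts bottom-up:
  S → 3
  π[a](S) → 3
  T → 3
  γ[c; SUM(b)→e](T) → 3
  (π[a](S) ⋈[a=c] γ[c; SUM(b)→e](T)) → 1

== RESULT ==
a | c | e
1 | 1 | 8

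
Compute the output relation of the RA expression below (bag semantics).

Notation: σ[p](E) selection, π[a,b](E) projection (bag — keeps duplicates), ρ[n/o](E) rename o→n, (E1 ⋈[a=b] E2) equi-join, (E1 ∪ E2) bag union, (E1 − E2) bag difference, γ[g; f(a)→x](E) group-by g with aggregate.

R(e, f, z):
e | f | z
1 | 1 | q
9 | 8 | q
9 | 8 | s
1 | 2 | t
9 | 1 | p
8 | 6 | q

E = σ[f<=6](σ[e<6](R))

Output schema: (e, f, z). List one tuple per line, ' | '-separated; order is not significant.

Row counts bottom-up:
  R → 6
  σ[e<6](R) → 2
  σ[f<=6](σ[e<6](R)) → 2

== RESULT ==
e | f | z
1 | 1 | q
1 | 2 | t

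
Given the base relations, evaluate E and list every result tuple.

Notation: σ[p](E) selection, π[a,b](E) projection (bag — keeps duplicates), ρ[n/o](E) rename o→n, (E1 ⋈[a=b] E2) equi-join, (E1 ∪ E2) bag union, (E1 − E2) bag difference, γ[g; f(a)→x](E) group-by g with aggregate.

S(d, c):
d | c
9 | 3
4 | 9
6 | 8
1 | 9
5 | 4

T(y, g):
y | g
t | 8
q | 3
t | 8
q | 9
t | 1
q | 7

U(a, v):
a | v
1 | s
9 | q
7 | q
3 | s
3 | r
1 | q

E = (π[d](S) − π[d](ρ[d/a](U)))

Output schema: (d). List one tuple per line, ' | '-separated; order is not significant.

Subexpression sizes:
  S → 5
  π[d](S) → 5
  U → 6
  ρ[d/a](U) → 6
  π[d](ρ[d/a](U)) → 6
  (π[d](S) − π[d](ρ[d/a](U))) → 3

== RESULT ==
d
4
5
6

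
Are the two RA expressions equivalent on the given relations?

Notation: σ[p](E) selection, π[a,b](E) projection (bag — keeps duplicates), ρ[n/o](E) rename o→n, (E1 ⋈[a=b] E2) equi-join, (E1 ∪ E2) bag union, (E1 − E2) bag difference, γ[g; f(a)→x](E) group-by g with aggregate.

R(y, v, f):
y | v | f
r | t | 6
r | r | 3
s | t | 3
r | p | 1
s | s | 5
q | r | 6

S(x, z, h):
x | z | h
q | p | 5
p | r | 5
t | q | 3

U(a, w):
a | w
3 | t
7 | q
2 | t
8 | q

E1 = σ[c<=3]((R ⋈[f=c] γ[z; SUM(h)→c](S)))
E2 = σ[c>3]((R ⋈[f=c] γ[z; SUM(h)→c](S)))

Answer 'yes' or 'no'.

E1 stepwise |·|:
  R → 6
  S → 3
  γ[z; SUM(h)→c](S) → 3
  (R ⋈[f=c] γ[z; SUM(h)→c](S)) → 4
  σ[c<=3]((R ⋈[f=c] γ[z; SUM(h)→c](S))) → 2
E2 stepwise |·|:
  R → 6
  S → 3
  γ[z; SUM(h)→c](S) → 3
  (R ⋈[f=c] γ[z; SUM(h)→c](S)) → 4
  σ[c>3]((R ⋈[f=c] γ[z; SUM(h)→c](S))) → 2

E1 result:
y | v | f | z | c
r | r | 3 | q | 3
s | t | 3 | q | 3
E2 result:
y | v | f | z | c
s | s | 5 | p | 5
s | s | 5 | r | 5
Witness: ('s', 's', 5, 'p', 5) appears 0× in E1 but 1× in E2.

no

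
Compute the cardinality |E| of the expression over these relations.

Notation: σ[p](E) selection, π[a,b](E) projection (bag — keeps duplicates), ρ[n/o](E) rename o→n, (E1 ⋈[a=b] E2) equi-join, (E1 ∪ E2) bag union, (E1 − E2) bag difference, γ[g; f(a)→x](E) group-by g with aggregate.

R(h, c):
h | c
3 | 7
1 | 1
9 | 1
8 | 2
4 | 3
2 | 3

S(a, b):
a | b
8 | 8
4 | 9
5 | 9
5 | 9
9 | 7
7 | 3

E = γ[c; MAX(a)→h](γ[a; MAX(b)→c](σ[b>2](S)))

Row counts bottom-up:
  S → 6
  σ[b>2](S) → 6
  γ[a; MAX(b)→c](σ[b>2](S)) → 5
  γ[c; MAX(a)→h](γ[a; MAX(b)→c](σ[b>2](S))) → 4

|E| = 4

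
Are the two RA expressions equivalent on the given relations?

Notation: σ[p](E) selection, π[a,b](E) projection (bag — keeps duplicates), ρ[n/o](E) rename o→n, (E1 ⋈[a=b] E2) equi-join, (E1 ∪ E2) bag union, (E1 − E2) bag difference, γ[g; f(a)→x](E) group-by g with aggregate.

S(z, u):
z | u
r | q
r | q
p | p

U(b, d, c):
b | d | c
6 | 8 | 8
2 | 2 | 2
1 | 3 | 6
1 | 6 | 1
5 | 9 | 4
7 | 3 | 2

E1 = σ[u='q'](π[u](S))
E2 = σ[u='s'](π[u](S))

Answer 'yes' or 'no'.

E1 per-node cardinality:
  S → 3
  π[u](S) → 3
  σ[u='q'](π[u](S)) → 2
E2 per-node cardinality:
  S → 3
  π[u](S) → 3
  σ[u='s'](π[u](S)) → 0

E1 result:
u
q
q
E2 result:
u
(0 rows)
Witness: ('q',) appears 2× in E1 but 0× in E2.

no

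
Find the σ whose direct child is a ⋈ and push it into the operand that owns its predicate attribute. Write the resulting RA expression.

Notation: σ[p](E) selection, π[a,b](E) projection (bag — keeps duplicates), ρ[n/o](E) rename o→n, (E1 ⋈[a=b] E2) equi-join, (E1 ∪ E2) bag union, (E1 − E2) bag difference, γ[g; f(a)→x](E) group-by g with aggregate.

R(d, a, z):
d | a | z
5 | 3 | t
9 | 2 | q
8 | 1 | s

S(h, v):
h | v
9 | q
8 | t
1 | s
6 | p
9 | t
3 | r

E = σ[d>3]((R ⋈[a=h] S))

σ filters on d, owned by the left side.
E' = (σ[d>3](R) ⋈[a=h] S)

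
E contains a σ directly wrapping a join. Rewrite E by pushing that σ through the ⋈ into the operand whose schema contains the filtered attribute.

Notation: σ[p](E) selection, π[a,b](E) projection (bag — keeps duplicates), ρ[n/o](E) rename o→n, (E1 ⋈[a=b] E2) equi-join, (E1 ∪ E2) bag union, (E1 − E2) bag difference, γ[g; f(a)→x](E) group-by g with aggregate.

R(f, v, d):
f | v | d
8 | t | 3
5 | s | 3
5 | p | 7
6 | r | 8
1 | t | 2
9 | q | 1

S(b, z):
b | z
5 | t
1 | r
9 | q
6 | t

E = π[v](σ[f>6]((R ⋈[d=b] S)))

σ filters on f, owned by the left side.
E' = π[v]((σ[f>6](R) ⋈[d=b] S))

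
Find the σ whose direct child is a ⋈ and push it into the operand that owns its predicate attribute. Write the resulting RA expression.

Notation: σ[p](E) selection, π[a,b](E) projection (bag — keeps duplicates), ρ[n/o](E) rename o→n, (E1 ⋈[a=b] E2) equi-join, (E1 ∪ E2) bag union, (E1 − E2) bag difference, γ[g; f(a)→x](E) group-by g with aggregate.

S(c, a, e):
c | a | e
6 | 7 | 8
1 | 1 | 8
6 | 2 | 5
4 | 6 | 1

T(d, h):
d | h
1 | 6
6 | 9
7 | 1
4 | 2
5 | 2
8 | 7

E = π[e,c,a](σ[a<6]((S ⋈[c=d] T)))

σ filters on a, owned by the left side.
E' = π[e,c,a]((σ[a<6](S) ⋈[c=d] T))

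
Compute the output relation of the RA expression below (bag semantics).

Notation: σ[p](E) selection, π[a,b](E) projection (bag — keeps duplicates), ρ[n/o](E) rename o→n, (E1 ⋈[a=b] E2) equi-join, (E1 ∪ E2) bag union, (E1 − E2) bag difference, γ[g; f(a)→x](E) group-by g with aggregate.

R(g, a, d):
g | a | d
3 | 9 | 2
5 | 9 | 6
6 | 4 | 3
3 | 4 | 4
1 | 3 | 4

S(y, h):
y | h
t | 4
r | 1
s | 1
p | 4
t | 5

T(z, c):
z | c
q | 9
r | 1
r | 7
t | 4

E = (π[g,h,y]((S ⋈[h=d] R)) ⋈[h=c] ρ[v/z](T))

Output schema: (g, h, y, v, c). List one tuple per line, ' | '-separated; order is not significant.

Row counts bottom-up:
  S → 5
  R → 5
  (S ⋈[h=d] R) → 4
  π[g,h,y]((S ⋈[h=d] R)) → 4
  T → 4
  ρ[v/z](T) → 4
  (π[g,h,y]((S ⋈[h=d] R)) ⋈[h=c] ρ[v/z](T)) → 4

== RESULT ==
g | h | y | v | c
1 | 4 | p | t | 4
1 | 4 | t | t | 4
3 | 4 | p | t | 4
3 | 4 | t | t | 4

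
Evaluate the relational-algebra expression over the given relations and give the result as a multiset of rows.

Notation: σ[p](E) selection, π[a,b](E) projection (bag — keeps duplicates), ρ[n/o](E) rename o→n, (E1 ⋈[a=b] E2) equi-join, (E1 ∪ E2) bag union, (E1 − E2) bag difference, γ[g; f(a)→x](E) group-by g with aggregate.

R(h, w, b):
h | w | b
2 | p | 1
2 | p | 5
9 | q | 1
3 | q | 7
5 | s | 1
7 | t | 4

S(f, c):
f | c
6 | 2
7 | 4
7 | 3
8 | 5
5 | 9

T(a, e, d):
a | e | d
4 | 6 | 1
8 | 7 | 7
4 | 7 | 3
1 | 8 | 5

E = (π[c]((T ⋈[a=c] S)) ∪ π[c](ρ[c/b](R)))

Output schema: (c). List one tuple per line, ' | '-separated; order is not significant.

Subexpression sizes:
  T → 4
  S → 5
  (T ⋈[a=c] S) → 2
  π[c]((T ⋈[a=c] S)) → 2
  R → 6
  ρ[c/b](R) → 6
  π[c](ρ[c/b](R)) → 6
  (π[c]((T ⋈[a=c] S)) ∪ π[c](ρ[c/b](R))) → 8

== RESULT ==
c
1
1
1
4
4
4
5
7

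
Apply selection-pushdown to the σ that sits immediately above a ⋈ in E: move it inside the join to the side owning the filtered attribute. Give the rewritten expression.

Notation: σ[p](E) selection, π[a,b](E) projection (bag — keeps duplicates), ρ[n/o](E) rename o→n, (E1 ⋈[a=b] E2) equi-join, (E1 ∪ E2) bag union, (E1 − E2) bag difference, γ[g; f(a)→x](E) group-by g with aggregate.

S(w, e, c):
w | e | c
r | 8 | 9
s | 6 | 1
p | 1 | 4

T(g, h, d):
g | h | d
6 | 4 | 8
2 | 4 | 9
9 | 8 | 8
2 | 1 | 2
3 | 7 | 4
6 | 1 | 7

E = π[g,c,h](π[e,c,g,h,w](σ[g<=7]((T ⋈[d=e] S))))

σ filters on g, owned by the left side.
E' = π[g,c,h](π[e,c,g,h,w]((σ[g<=7](T) ⋈[d=e] S)))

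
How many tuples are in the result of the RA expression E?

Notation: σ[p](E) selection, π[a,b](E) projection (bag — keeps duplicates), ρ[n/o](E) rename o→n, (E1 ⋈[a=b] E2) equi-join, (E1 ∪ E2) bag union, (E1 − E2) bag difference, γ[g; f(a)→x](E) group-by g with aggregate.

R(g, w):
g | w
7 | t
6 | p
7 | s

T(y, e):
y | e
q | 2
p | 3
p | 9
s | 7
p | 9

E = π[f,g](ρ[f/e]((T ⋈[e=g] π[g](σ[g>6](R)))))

Per-node cardinality:
  T → 5
  R → 3
  σ[g>6](R) → 2
  π[g](σ[g>6](R)) → 2
  (T ⋈[e=g] π[g](σ[g>6](R))) → 2
  ρ[f/e]((T ⋈[e=g] π[g](σ[g>6](R)))) → 2
  π[f,g](ρ[f/e]((T ⋈[e=g] π[g](σ[g>6](R))))) → 2

|E| = 2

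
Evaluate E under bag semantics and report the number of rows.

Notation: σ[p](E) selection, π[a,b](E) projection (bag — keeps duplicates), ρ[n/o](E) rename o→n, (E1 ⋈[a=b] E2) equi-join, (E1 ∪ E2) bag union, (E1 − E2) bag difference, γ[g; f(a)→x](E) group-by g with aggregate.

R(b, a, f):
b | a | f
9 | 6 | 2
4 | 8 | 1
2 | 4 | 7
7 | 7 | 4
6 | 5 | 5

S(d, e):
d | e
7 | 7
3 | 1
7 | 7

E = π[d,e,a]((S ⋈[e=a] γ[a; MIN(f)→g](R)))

Stepwise |·|:
  S → 3
  R → 5
  γ[a; MIN(f)→g](R) → 5
  (S ⋈[e=a] γ[a; MIN(f)→g](R)) → 2
  π[d,e,a]((S ⋈[e=a] γ[a; MIN(f)→g](R))) → 2

|E| = 2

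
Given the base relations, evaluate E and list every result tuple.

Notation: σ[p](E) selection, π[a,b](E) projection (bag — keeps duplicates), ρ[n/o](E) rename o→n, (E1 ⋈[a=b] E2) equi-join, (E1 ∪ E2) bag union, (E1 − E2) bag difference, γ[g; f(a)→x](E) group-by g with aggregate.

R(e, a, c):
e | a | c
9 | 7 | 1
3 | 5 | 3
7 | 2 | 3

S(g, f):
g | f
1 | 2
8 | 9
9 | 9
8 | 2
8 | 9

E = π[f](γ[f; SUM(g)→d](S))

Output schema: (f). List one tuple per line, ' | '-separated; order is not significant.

Per-node cardinality:
  S → 5
  γ[f; SUM(g)→d](S) → 2
  π[f](γ[f; SUM(g)→d](S)) → 2

== RESULT ==
f
2
9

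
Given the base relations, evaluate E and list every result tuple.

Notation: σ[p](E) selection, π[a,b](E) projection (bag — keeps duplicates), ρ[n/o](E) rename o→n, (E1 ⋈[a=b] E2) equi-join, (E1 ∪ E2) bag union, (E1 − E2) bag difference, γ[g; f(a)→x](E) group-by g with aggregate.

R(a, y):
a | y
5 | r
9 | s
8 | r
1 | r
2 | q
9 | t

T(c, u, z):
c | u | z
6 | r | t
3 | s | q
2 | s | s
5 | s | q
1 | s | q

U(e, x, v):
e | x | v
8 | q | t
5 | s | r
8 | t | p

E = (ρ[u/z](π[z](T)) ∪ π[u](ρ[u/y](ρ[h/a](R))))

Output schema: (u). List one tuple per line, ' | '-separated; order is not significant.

Row counts bottom-up:
  T → 5
  π[z](T) → 5
  ρ[u/z](π[z](T)) → 5
  R → 6
  ρ[h/a](R) → 6
  ρ[u/y](ρ[h/a](R)) → 6
  π[u](ρ[u/y](ρ[h/a](R))) → 6
  (ρ[u/z](π[z](T)) ∪ π[u](ρ[u/y](ρ[h/a](R)))) → 11

== RESULT ==
u
q
q
q
q
r
r
r
s
s
t
t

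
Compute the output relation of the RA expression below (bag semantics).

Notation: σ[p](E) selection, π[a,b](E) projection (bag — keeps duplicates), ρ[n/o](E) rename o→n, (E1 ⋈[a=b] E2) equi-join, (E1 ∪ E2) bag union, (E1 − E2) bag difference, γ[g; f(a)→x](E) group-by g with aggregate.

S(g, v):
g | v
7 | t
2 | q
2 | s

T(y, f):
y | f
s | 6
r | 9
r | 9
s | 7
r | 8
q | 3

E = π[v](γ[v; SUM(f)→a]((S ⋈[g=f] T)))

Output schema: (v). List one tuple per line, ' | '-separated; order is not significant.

Subexpression sizes:
  S → 3
  T → 6
  (S ⋈[g=f] T) → 1
  γ[v; SUM(f)→a]((S ⋈[g=f] T)) → 1
  π[v](γ[v; SUM(f)→a]((S ⋈[g=f] T))) → 1

== RESULT ==
v
t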